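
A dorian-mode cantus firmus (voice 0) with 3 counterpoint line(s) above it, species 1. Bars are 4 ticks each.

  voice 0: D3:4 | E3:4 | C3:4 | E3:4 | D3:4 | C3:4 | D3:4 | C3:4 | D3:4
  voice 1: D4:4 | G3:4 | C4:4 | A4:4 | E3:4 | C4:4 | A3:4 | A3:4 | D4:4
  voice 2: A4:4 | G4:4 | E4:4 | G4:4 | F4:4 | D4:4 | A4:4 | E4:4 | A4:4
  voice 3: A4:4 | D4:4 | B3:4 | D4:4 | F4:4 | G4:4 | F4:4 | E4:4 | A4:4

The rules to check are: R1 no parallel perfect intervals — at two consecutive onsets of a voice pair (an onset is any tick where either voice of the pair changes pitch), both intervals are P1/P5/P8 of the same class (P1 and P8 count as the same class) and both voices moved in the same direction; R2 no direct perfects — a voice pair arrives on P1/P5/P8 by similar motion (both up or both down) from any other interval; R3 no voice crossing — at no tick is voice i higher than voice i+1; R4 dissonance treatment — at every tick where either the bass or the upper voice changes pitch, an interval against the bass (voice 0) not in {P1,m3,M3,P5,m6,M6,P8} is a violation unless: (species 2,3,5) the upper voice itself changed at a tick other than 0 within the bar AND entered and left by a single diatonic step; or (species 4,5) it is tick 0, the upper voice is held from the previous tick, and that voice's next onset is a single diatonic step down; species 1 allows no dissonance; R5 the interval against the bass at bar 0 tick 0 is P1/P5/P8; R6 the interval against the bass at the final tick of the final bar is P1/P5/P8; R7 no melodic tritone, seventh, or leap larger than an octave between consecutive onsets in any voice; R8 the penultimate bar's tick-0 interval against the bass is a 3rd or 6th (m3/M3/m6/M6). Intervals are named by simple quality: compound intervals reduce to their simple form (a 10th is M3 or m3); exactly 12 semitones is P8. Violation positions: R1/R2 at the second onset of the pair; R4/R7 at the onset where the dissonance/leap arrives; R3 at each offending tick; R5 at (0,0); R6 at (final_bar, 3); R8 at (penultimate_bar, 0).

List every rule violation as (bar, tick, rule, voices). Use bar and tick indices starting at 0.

(1, 0, R1, (1, 3))
(1, 0, R2, (1, 2))
(1, 0, R3, (2, 3))
(1, 0, R4, (0, 3))
(1, 1, R3, (2, 3))
(1, 2, R3, (2, 3))
(1, 3, R3, (2, 3))
(2, 0, R3, (2, 3))
(2, 0, R4, (0, 3))
(2, 1, R3, (2, 3))
(2, 2, R3, (2, 3))
(2, 3, R3, (2, 3))
(3, 0, R2, (1, 3))
(3, 0, R3, (1, 2))
(3, 0, R3, (2, 3))
(3, 0, R4, (0, 1))
(3, 0, R4, (0, 3))
(3, 1, R3, (1, 2))
(3, 1, R3, (2, 3))
(3, 2, R3, (1, 2))
(3, 2, R3, (2, 3))
(3, 3, R3, (1, 2))
(3, 3, R3, (2, 3))
(4, 0, R4, (0, 1))
(4, 0, R7, (1,))
(5, 0, R2, (1, 3))
(5, 0, R4, (0, 2))
(6, 0, R2, (0, 2))
(6, 0, R3, (2, 3))
(6, 1, R3, (2, 3))
(6, 2, R3, (2, 3))
(6, 3, R3, (2, 3))
(7, 0, R2, (2, 3))
(8, 0, R1, (1, 2))
(8, 0, R1, (1, 3))
(8, 0, R1, (2, 3))
(8, 0, R2, (0, 1))
(8, 0, R2, (0, 2))
(8, 0, R2, (0, 3))

bar 0: v0=D3 v1=D4 v2=A4 v3=A4 downbeat P5
bar 1: v0=E3 v1=G3 v2=G4 v3=D4 downbeat m7
bar 2: v0=C3 v1=C4 v2=E4 v3=B3 downbeat M7
bar 3: v0=E3 v1=A4 v2=G4 v3=D4 downbeat m7
bar 4: v0=D3 v1=E3 v2=F4 v3=F4 downbeat m3
bar 5: v0=C3 v1=C4 v2=D4 v3=G4 downbeat P5
bar 6: v0=D3 v1=A3 v2=A4 v3=F4 downbeat m3
bar 7: v0=C3 v1=A3 v2=E4 v3=E4 downbeat M3
bar 8: v0=D3 v1=D4 v2=A4 v3=A4 downbeat P5
  -> R1 @ bar 1 tick 0 v(1, 3): D4/A4 P5 -> G3/D4 P5 similar
  -> R2 @ bar 1 tick 0 v(1, 2): D4/A4 P5 -> G3/G4 P8 similar
  -> R3 @ bar 1 tick 0 v(2, 3): G4 above D4
  -> R4 @ bar 1 tick 0 v(0, 3): E3/D4 m7 untreated
  -> R3 @ bar 1 tick 1 v(2, 3): G4 above D4
  -> R3 @ bar 1 tick 2 v(2, 3): G4 above D4
  -> R3 @ bar 1 tick 3 v(2, 3): G4 above D4
  -> R3 @ bar 2 tick 0 v(2, 3): E4 above B3
  -> R4 @ bar 2 tick 0 v(0, 3): C3/B3 M7 untreated
  -> R3 @ bar 2 tick 1 v(2, 3): E4 above B3
  -> R3 @ bar 2 tick 2 v(2, 3): E4 above B3
  -> R3 @ bar 2 tick 3 v(2, 3): E4 above B3
  -> R2 @ bar 3 tick 0 v(1, 3): C4/B3 m2 -> A4/D4 P5 similar
  -> R3 @ bar 3 tick 0 v(1, 2): A4 above G4
  -> R3 @ bar 3 tick 0 v(2, 3): G4 above D4
  -> R4 @ bar 3 tick 0 v(0, 1): E3/A4 P4 untreated
  -> R4 @ bar 3 tick 0 v(0, 3): E3/D4 m7 untreated
  -> R3 @ bar 3 tick 1 v(1, 2): A4 above G4
  -> R3 @ bar 3 tick 1 v(2, 3): G4 above D4
  -> R3 @ bar 3 tick 2 v(1, 2): A4 above G4
  -> R3 @ bar 3 tick 2 v(2, 3): G4 above D4
  -> R3 @ bar 3 tick 3 v(1, 2): A4 above G4
  -> R3 @ bar 3 tick 3 v(2, 3): G4 above D4
  -> R4 @ bar 4 tick 0 v(0, 1): D3/E3 M2 untreated
  -> R7 @ bar 4 tick 0 v(1,): A4->E3 leap 17st
  -> R2 @ bar 5 tick 0 v(1, 3): E3/F4 m2 -> C4/G4 P5 similar
  -> R4 @ bar 5 tick 0 v(0, 2): C3/D4 M2 untreated
  -> R2 @ bar 6 tick 0 v(0, 2): C3/D4 M2 -> D3/A4 P5 similar
  -> R3 @ bar 6 tick 0 v(2, 3): A4 above F4
  -> R3 @ bar 6 tick 1 v(2, 3): A4 above F4
  -> R3 @ bar 6 tick 2 v(2, 3): A4 above F4
  -> R3 @ bar 6 tick 3 v(2, 3): A4 above F4
  -> R2 @ bar 7 tick 0 v(2, 3): A4/F4 M3 -> E4/E4 P1 similar
  -> R1 @ bar 8 tick 0 v(1, 2): A3/E4 P5 -> D4/A4 P5 similar
  -> R1 @ bar 8 tick 0 v(1, 3): A3/E4 P5 -> D4/A4 P5 similar
  -> R1 @ bar 8 tick 0 v(2, 3): E4/E4 P1 -> A4/A4 P1 similar
  -> R2 @ bar 8 tick 0 v(0, 1): C3/A3 M6 -> D3/D4 P8 similar
  -> R2 @ bar 8 tick 0 v(0, 2): C3/E4 M3 -> D3/A4 P5 similar
  -> R2 @ bar 8 tick 0 v(0, 3): C3/E4 M3 -> D3/A4 P5 similar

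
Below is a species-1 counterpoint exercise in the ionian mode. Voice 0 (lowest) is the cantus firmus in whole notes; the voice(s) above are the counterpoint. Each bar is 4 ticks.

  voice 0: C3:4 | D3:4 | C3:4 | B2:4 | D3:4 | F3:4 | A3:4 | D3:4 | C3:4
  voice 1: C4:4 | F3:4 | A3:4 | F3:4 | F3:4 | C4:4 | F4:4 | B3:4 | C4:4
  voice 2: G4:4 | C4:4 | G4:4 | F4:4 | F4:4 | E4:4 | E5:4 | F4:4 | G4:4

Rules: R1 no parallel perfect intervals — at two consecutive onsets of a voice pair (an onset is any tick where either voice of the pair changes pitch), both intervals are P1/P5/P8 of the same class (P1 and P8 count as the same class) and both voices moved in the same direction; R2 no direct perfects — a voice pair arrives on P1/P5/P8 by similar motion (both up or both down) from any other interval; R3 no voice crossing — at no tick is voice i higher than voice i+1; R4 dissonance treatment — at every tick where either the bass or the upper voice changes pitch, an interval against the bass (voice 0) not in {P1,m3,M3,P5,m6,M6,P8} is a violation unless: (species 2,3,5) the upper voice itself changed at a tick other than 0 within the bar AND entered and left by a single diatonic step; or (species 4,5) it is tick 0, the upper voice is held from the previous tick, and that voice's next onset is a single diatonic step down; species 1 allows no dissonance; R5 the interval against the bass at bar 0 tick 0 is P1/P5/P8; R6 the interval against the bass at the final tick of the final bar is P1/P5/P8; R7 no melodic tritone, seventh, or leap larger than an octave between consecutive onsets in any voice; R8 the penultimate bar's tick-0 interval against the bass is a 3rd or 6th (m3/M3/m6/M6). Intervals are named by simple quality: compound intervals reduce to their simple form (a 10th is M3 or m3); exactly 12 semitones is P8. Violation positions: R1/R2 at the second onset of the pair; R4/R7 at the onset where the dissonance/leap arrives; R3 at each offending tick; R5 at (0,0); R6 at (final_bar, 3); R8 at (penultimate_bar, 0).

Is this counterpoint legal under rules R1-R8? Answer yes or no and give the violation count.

No (11 violations)

bar 0: v0=C3 v1=C4 v2=G4 (P5)
bar 1: v0=D3 v1=F3 v2=C4 (m7)
bar 2: v0=C3 v1=A3 v2=G4 (P5)
bar 3: v0=B2 v1=F3 v2=F4 (TT)
bar 4: v0=D3 v1=F3 v2=F4 (m3)
bar 5: v0=F3 v1=C4 v2=E4 (M7)
bar 6: v0=A3 v1=F4 v2=E5 (P5)
bar 7: v0=D3 v1=B3 v2=F4 (m3)
bar 8: v0=C3 v1=C4 v2=G4 (P5)
  R1 @ bar1.0: C4/G4 P5 -> F3/C4 P5 similar
  R4 @ bar1.0: D3/C4 m7 untreated
  R2 @ bar3.0: A3/G4 m7 -> F3/F4 P8 similar
  R4 @ bar3.0: B2/F3 TT untreated
  R4 @ bar3.0: B2/F4 TT untreated
  R2 @ bar5.0: D3/F3 m3 -> F3/C4 P5 similar
  R4 @ bar5.0: F3/E4 M7 untreated
  R2 @ bar6.0: F3/E4 M7 -> A3/E5 P5 similar
  R7 @ bar7.0: F4->B3 leap 6st
  R7 @ bar7.0: E5->F4 leap 11st
  R2 @ bar8.0: B3/F4 TT -> C4/G4 P5 similar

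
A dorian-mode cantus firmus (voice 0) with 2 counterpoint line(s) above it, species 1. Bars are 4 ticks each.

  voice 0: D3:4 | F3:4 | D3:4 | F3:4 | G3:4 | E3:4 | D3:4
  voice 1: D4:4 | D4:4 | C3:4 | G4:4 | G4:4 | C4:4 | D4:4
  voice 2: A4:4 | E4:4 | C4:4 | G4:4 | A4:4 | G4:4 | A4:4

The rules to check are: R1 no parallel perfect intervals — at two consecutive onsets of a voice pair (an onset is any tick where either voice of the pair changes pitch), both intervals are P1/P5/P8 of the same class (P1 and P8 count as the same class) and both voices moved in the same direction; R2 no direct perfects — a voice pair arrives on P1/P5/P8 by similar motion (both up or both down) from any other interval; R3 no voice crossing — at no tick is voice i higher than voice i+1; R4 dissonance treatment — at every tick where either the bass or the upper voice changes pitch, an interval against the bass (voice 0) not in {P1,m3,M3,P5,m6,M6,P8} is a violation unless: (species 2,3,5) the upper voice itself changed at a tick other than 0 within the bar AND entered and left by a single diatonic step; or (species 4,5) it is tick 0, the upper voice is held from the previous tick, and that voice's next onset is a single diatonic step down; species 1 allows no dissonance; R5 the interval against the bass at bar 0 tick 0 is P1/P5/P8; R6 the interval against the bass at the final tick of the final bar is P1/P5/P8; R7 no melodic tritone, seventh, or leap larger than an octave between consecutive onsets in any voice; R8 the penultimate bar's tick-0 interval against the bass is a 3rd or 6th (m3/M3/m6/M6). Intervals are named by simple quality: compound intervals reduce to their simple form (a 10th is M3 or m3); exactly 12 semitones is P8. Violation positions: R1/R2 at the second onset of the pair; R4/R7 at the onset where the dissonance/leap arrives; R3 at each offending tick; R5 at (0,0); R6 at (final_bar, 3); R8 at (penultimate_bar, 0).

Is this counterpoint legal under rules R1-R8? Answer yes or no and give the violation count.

No (16 violations)

bar 0: v0=D3 v1=D4 v2=A4 (P5)
bar 1: v0=F3 v1=D4 v2=E4 (M7)
bar 2: v0=D3 v1=C3 v2=C4 (m7)
bar 3: v0=F3 v1=G4 v2=G4 (M2)
bar 4: v0=G3 v1=G4 v2=A4 (M2)
bar 5: v0=E3 v1=C4 v2=G4 (m3)
bar 6: v0=D3 v1=D4 v2=A4 (P5)
  R4 @ bar1.0: F3/E4 M7 untreated
  R2 @ bar2.0: D4/E4 M2 -> C3/C4 P8 similar
  R3 @ bar2.0: D3 above C3
  R4 @ bar2.0: D3/C3 M2 untreated
  R4 @ bar2.0: D3/C4 m7 untreated
  R7 @ bar2.0: D4->C3 leap 14st
  R3 @ bar2.1: D3 above C3
  R3 @ bar2.2: D3 above C3
  R3 @ bar2.3: D3 above C3
  R1 @ bar3.0: C3/C4 P8 -> G4/G4 P1 similar
  R4 @ bar3.0: F3/G4 M2 untreated
  R4 @ bar3.0: F3/G4 M2 untreated
  R7 @ bar3.0: C3->G4 leap 19st
  R4 @ bar4.0: G3/A4 M2 untreated
  R2 @ bar5.0: G4/A4 M2 -> C4/G4 P5 similar
  R1 @ bar6.0: C4/G4 P5 -> D4/A4 P5 similar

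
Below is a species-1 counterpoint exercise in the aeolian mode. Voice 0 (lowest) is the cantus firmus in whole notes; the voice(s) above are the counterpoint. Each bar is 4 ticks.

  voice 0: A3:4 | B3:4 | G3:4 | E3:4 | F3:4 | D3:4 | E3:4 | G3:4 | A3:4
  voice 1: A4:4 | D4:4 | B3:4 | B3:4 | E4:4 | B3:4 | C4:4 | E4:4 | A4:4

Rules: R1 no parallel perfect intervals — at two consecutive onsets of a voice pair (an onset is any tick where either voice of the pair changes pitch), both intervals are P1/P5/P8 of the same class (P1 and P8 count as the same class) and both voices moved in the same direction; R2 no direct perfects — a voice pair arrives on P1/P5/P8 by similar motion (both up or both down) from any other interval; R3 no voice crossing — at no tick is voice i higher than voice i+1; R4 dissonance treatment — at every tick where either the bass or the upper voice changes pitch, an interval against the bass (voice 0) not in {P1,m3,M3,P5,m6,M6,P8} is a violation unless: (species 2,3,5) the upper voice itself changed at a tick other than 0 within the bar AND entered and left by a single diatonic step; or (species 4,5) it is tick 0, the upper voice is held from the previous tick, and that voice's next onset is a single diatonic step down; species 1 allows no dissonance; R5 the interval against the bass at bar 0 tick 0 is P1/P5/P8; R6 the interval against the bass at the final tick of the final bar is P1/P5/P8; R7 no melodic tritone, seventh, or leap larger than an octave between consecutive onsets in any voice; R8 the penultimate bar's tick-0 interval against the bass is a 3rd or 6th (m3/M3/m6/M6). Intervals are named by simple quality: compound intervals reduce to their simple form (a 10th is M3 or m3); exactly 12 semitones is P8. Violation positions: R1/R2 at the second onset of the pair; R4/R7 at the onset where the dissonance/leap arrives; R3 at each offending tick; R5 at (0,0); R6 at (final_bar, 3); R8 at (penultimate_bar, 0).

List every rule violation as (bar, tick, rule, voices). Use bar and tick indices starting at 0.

bar 0: v0=A3 v1=A4 downbeat P8
bar 1: v0=B3 v1=D4 downbeat m3
bar 2: v0=G3 v1=B3 downbeat M3
bar 3: v0=E3 v1=B3 downbeat P5
bar 4: v0=F3 v1=E4 downbeat M7
bar 5: v0=D3 v1=B3 downbeat M6
bar 6: v0=E3 v1=C4 downbeat m6
bar 7: v0=G3 v1=E4 downbeat M6
bar 8: v0=A3 v1=A4 downbeat P8
  -> R4 @ bar 4 tick 0 v(0, 1): F3/E4 M7 untreated
  -> R2 @ bar 8 tick 0 v(0, 1): G3/E4 M6 -> A3/A4 P8 similar

(4, 0, R4, (0, 1))
(8, 0, R2, (0, 1))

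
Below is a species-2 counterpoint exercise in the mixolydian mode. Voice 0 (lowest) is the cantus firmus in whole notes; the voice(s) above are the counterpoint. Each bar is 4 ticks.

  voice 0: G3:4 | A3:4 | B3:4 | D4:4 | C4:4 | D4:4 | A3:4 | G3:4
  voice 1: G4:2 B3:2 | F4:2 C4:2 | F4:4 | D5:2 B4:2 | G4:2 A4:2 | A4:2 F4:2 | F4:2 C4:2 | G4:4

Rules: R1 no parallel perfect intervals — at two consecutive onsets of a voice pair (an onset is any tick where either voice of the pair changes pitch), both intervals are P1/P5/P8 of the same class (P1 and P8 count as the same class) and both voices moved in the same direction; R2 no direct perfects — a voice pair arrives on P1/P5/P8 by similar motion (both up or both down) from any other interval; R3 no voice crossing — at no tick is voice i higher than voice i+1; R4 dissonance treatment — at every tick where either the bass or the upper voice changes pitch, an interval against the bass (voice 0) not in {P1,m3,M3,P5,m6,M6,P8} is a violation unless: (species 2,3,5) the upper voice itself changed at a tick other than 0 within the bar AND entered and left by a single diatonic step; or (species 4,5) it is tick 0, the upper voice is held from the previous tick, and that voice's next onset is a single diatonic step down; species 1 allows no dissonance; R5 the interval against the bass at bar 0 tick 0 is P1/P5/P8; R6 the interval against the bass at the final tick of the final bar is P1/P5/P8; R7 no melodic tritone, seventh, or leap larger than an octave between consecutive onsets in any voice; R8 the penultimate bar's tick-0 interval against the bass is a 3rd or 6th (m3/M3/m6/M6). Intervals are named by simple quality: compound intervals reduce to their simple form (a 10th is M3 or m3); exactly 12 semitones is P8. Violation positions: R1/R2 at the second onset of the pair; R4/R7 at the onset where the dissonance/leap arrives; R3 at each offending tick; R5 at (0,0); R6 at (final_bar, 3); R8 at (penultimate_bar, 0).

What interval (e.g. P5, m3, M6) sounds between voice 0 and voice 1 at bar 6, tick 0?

m6

voice 0=A3 voice 1=F4 -> m6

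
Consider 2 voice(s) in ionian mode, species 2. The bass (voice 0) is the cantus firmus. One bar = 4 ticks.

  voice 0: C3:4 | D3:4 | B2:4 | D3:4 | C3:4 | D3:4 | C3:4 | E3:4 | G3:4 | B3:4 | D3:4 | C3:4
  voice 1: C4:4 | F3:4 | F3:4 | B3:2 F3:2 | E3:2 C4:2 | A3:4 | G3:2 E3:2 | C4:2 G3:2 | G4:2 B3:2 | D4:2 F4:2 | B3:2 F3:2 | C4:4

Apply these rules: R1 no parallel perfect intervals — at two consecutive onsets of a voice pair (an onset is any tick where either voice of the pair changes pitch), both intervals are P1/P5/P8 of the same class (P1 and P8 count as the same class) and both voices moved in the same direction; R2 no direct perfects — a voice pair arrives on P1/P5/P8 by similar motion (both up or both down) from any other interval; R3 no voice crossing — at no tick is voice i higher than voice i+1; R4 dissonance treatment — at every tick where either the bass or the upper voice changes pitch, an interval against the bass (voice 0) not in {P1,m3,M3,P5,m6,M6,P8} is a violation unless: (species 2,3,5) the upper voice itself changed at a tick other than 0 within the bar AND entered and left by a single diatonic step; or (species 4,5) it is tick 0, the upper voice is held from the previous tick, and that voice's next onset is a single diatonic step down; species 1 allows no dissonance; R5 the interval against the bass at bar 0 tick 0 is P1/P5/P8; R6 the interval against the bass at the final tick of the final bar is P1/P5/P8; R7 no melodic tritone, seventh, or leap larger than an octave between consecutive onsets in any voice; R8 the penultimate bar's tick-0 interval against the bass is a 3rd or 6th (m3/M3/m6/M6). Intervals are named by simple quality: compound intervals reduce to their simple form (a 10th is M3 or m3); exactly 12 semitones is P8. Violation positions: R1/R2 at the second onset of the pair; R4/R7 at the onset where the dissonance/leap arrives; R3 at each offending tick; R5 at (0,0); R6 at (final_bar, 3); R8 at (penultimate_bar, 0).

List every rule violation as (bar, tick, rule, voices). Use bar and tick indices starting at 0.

(2, 0, R4, (0, 1))
(3, 0, R7, (1,))
(3, 2, R7, (1,))
(6, 0, R1, (0, 1))
(8, 0, R2, (0, 1))
(9, 2, R4, (0, 1))
(10, 0, R7, (1,))
(10, 2, R7, (1,))

bar 0: v0=C3 v1=C4 downbeat P8
bar 1: v0=D3 v1=F3 downbeat m3
bar 2: v0=B2 v1=F3 downbeat TT
bar 3: v0=D3 v1=B3 downbeat M6
bar 4: v0=C3 v1=E3 downbeat M3
bar 5: v0=D3 v1=A3 downbeat P5
bar 6: v0=C3 v1=G3 downbeat P5
bar 7: v0=E3 v1=C4 downbeat m6
bar 8: v0=G3 v1=G4 downbeat P8
bar 9: v0=B3 v1=D4 downbeat m3
bar 10: v0=D3 v1=B3 downbeat M6
bar 11: v0=C3 v1=C4 downbeat P8
  -> R4 @ bar 2 tick 0 v(0, 1): B2/F3 TT untreated
  -> R7 @ bar 3 tick 0 v(1,): F3->B3 leap 6st
  -> R7 @ bar 3 tick 2 v(1,): B3->F3 leap 6st
  -> R1 @ bar 6 tick 0 v(0, 1): D3/A3 P5 -> C3/G3 P5 similar
  -> R2 @ bar 8 tick 0 v(0, 1): E3/G3 m3 -> G3/G4 P8 similar
  -> R4 @ bar 9 tick 2 v(0, 1): B3/F4 TT untreated
  -> R7 @ bar 10 tick 0 v(1,): F4->B3 leap 6st
  -> R7 @ bar 10 tick 2 v(1,): B3->F3 leap 6st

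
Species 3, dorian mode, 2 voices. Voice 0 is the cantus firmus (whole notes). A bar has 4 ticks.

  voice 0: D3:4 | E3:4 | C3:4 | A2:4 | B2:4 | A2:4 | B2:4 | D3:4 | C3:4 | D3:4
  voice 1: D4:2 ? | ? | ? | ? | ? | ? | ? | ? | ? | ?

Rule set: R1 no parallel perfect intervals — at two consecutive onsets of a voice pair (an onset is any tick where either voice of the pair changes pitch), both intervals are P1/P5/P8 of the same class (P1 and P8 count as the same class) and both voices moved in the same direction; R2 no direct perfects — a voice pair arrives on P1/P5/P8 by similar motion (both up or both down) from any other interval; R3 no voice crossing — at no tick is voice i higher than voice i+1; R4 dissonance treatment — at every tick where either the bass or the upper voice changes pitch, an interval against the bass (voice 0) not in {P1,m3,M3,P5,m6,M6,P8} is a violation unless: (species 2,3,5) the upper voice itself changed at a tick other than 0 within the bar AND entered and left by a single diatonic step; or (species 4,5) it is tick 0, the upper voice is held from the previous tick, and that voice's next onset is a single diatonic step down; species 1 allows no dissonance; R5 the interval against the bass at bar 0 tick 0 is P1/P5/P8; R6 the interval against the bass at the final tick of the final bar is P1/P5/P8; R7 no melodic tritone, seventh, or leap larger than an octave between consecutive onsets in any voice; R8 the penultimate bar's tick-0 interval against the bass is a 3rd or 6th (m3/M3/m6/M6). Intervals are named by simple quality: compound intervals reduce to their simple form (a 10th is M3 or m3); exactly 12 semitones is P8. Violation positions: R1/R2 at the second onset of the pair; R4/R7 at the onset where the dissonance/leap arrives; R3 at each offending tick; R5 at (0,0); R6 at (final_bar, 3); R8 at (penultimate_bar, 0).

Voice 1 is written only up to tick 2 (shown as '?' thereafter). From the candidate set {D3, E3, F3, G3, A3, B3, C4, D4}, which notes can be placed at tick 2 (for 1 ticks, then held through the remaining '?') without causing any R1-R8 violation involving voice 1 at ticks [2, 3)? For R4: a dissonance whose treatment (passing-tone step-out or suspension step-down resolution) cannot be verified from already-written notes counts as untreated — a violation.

D3: legal
E3: violates R4,R7
F3: legal
G3: violates R4
A3: legal
B3: legal
C4: violates R4
D4: legal

{A3, B3, D3, D4, F3}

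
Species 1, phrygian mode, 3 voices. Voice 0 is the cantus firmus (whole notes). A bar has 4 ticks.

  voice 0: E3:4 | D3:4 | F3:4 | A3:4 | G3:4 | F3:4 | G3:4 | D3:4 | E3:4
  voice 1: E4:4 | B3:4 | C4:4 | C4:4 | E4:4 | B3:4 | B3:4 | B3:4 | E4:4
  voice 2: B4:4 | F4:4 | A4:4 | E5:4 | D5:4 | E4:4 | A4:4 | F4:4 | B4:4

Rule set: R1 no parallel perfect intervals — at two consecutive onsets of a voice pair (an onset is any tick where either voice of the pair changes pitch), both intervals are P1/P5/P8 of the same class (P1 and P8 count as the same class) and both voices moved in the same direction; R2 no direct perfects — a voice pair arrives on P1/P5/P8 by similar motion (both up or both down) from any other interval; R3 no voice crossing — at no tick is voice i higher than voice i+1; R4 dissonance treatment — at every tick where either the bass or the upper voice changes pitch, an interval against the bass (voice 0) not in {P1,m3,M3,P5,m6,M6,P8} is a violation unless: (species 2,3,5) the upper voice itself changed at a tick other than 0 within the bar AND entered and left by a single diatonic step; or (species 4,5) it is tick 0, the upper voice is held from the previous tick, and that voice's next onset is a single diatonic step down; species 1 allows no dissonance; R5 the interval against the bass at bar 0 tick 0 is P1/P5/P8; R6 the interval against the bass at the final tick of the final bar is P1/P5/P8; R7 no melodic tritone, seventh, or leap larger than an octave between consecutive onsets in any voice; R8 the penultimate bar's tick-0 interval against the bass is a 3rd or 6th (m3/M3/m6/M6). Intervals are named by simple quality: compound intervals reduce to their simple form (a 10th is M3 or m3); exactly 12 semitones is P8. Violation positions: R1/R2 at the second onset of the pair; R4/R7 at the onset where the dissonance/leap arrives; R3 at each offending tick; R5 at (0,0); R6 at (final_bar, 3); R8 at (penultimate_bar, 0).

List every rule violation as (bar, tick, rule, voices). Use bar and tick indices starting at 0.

bar 0: v0=E3 v1=E4 v2=B4 downbeat P5
bar 1: v0=D3 v1=B3 v2=F4 downbeat m3
bar 2: v0=F3 v1=C4 v2=A4 downbeat M3
bar 3: v0=A3 v1=C4 v2=E5 downbeat P5
bar 4: v0=G3 v1=E4 v2=D5 downbeat P5
bar 5: v0=F3 v1=B3 v2=E4 downbeat M7
bar 6: v0=G3 v1=B3 v2=A4 downbeat M2
bar 7: v0=D3 v1=B3 v2=F4 downbeat m3
bar 8: v0=E3 v1=E4 v2=B4 downbeat P5
  -> R7 @ bar 1 tick 0 v(2,): B4->F4 leap 6st
  -> R2 @ bar 2 tick 0 v(0, 1): D3/B3 M6 -> F3/C4 P5 similar
  -> R2 @ bar 3 tick 0 v(0, 2): F3/A4 M3 -> A3/E5 P5 similar
  -> R1 @ bar 4 tick 0 v(0, 2): A3/E5 P5 -> G3/D5 P5 similar
  -> R4 @ bar 5 tick 0 v(0, 1): F3/B3 TT untreated
  -> R4 @ bar 5 tick 0 v(0, 2): F3/E4 M7 untreated
  -> R7 @ bar 5 tick 0 v(2,): D5->E4 leap 10st
  -> R4 @ bar 6 tick 0 v(0, 2): G3/A4 M2 untreated
  -> R2 @ bar 8 tick 0 v(0, 1): D3/B3 M6 -> E3/E4 P8 similar
  -> R2 @ bar 8 tick 0 v(0, 2): D3/F4 m3 -> E3/B4 P5 similar
  -> R2 @ bar 8 tick 0 v(1, 2): B3/F4 TT -> E4/B4 P5 similar
  -> R7 @ bar 8 tick 0 v(2,): F4->B4 leap 6st

(1, 0, R7, (2,))
(2, 0, R2, (0, 1))
(3, 0, R2, (0, 2))
(4, 0, R1, (0, 2))
(5, 0, R4, (0, 1))
(5, 0, R4, (0, 2))
(5, 0, R7, (2,))
(6, 0, R4, (0, 2))
(8, 0, R2, (0, 1))
(8, 0, R2, (0, 2))
(8, 0, R2, (1, 2))
(8, 0, R7, (2,))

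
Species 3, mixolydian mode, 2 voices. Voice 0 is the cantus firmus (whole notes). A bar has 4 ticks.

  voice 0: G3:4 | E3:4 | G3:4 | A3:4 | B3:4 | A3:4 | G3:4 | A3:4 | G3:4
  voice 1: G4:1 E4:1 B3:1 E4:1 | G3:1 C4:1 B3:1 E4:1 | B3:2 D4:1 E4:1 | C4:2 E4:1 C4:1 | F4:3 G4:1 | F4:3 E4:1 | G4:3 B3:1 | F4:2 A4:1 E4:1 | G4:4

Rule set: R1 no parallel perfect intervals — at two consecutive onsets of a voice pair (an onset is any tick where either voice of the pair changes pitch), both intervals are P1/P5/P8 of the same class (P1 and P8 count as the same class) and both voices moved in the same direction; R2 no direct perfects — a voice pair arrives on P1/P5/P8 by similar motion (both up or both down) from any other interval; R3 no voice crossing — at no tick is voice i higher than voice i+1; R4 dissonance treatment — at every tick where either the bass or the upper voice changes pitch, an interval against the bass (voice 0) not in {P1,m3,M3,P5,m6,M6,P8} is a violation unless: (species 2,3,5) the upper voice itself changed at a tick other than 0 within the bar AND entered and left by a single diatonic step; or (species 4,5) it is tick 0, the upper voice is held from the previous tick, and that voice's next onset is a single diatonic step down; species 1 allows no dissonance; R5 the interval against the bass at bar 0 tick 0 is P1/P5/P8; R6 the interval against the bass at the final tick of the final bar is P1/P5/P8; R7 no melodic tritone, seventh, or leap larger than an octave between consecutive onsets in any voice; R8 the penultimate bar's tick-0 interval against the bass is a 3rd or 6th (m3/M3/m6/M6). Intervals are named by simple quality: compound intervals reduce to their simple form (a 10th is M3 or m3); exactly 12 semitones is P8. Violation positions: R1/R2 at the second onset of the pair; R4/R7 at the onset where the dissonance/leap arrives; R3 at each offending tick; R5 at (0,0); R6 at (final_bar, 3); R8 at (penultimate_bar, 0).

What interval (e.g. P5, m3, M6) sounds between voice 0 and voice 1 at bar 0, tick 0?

P8

voice 0=G3 voice 1=G4 -> P8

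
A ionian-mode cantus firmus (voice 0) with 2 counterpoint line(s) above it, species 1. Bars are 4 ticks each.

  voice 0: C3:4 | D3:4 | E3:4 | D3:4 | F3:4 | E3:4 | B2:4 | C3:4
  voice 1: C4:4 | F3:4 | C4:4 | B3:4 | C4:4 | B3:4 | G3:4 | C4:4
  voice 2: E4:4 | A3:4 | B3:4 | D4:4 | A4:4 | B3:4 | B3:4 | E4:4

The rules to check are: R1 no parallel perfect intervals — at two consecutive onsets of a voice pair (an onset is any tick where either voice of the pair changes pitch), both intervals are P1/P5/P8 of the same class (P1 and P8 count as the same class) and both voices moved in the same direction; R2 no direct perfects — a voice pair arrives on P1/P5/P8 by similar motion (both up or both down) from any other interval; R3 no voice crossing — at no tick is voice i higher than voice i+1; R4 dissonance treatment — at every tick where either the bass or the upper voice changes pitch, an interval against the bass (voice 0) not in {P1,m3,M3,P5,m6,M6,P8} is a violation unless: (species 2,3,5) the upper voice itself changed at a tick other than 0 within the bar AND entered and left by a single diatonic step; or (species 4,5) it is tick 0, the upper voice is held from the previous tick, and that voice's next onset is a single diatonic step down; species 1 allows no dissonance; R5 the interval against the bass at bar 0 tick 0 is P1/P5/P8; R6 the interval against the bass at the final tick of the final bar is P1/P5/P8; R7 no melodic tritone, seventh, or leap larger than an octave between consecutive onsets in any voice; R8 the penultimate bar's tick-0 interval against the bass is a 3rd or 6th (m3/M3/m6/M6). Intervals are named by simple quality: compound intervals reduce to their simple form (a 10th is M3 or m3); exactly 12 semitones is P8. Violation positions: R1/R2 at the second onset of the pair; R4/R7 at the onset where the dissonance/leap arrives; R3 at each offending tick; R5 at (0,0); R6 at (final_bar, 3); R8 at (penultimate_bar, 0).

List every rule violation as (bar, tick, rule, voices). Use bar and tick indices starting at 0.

(0, 0, R5, (0, 2))
(2, 0, R1, (0, 2))
(2, 0, R3, (1, 2))
(2, 1, R3, (1, 2))
(2, 2, R3, (1, 2))
(2, 3, R3, (1, 2))
(4, 0, R2, (0, 1))
(5, 0, R1, (0, 1))
(5, 0, R2, (0, 2))
(5, 0, R2, (1, 2))
(5, 0, R7, (2,))
(6, 0, R8, (0, 2))
(7, 0, R2, (0, 1))
(7, 3, R6, (0, 2))

bar 0: v0=C3 v1=C4 v2=E4 downbeat M3
bar 1: v0=D3 v1=F3 v2=A3 downbeat P5
bar 2: v0=E3 v1=C4 v2=B3 downbeat P5
bar 3: v0=D3 v1=B3 v2=D4 downbeat P8
bar 4: v0=F3 v1=C4 v2=A4 downbeat M3
bar 5: v0=E3 v1=B3 v2=B3 downbeat P5
bar 6: v0=B2 v1=G3 v2=B3 downbeat P8
bar 7: v0=C3 v1=C4 v2=E4 downbeat M3
  -> R5 @ bar 0 tick 0 v(0, 2): opens on M3
  -> R1 @ bar 2 tick 0 v(0, 2): D3/A3 P5 -> E3/B3 P5 similar
  -> R3 @ bar 2 tick 0 v(1, 2): C4 above B3
  -> R3 @ bar 2 tick 1 v(1, 2): C4 above B3
  -> R3 @ bar 2 tick 2 v(1, 2): C4 above B3
  -> R3 @ bar 2 tick 3 v(1, 2): C4 above B3
  -> R2 @ bar 4 tick 0 v(0, 1): D3/B3 M6 -> F3/C4 P5 similar
  -> R1 @ bar 5 tick 0 v(0, 1): F3/C4 P5 -> E3/B3 P5 similar
  -> R2 @ bar 5 tick 0 v(0, 2): F3/A4 M3 -> E3/B3 P5 similar
  -> R2 @ bar 5 tick 0 v(1, 2): C4/A4 M6 -> B3/B3 P1 similar
  -> R7 @ bar 5 tick 0 v(2,): A4->B3 leap 10st
  -> R8 @ bar 6 tick 0 v(0, 2): penult P8 not 3rd/6th
  -> R2 @ bar 7 tick 0 v(0, 1): B2/G3 m6 -> C3/C4 P8 similar
  -> R6 @ bar 7 tick 3 v(0, 2): closes on M3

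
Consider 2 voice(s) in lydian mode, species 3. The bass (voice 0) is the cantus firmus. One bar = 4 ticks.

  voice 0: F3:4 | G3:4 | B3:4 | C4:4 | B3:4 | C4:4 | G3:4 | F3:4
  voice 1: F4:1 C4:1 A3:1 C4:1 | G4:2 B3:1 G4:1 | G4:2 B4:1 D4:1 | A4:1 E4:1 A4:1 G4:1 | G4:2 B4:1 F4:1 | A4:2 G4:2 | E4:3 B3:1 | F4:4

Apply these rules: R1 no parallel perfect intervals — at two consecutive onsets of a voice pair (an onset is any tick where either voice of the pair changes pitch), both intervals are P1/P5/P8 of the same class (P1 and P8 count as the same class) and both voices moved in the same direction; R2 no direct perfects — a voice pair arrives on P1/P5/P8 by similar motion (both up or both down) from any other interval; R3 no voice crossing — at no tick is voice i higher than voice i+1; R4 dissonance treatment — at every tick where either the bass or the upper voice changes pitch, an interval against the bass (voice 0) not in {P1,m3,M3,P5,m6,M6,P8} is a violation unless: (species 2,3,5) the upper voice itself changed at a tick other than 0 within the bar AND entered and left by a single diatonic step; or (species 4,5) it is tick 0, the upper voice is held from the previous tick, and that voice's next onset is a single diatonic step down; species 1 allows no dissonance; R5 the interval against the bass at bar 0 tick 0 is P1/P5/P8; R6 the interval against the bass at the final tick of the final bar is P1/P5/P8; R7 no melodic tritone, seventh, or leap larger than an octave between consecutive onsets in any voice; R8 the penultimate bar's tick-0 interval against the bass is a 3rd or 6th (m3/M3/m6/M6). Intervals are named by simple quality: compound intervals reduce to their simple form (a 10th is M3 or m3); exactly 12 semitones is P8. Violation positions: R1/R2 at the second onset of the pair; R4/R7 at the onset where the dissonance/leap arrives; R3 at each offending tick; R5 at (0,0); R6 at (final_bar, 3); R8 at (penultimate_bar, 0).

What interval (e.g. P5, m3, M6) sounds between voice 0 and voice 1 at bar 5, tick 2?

P5

voice 0=C4 voice 1=G4 -> P5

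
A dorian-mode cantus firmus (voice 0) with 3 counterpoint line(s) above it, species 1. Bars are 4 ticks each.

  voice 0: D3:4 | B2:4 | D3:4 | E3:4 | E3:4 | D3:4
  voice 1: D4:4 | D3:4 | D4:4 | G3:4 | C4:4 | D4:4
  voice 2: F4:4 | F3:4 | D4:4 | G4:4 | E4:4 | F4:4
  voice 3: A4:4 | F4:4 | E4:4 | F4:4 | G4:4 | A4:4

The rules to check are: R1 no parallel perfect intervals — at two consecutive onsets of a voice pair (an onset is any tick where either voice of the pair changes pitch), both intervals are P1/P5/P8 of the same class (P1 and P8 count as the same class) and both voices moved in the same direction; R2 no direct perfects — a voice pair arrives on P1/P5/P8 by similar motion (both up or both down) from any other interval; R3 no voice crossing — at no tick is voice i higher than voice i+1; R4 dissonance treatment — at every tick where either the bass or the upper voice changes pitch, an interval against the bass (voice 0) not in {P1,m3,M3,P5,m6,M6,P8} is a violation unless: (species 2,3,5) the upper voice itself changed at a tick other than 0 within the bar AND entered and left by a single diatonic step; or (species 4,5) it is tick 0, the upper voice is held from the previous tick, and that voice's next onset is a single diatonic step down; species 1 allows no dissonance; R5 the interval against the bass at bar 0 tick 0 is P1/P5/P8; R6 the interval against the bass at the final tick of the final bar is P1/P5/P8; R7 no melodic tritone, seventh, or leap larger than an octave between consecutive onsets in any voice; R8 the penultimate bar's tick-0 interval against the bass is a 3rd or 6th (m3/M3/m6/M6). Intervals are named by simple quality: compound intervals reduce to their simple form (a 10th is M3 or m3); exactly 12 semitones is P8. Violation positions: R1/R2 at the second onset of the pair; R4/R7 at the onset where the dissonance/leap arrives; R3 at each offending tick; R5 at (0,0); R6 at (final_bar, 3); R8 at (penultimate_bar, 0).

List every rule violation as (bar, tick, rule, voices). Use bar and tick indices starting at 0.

(0, 0, R5, (0, 2))
(1, 0, R2, (2, 3))
(1, 0, R4, (0, 2))
(1, 0, R4, (0, 3))
(2, 0, R2, (0, 1))
(2, 0, R2, (0, 2))
(2, 0, R2, (1, 2))
(2, 0, R4, (0, 3))
(3, 0, R3, (2, 3))
(3, 0, R4, (0, 3))
(3, 1, R3, (2, 3))
(3, 2, R3, (2, 3))
(3, 3, R3, (2, 3))
(4, 0, R2, (1, 3))
(4, 0, R8, (0, 2))
(5, 0, R1, (1, 3))
(5, 3, R6, (0, 2))

bar 0: v0=D3 v1=D4 v2=F4 v3=A4 downbeat P5
bar 1: v0=B2 v1=D3 v2=F3 v3=F4 downbeat TT
bar 2: v0=D3 v1=D4 v2=D4 v3=E4 downbeat M2
bar 3: v0=E3 v1=G3 v2=G4 v3=F4 downbeat m2
bar 4: v0=E3 v1=C4 v2=E4 v3=G4 downbeat m3
bar 5: v0=D3 v1=D4 v2=F4 v3=A4 downbeat P5
  -> R5 @ bar 0 tick 0 v(0, 2): opens on m3
  -> R2 @ bar 1 tick 0 v(2, 3): F4/A4 M3 -> F3/F4 P8 similar
  -> R4 @ bar 1 tick 0 v(0, 2): B2/F3 TT untreated
  -> R4 @ bar 1 tick 0 v(0, 3): B2/F4 TT untreated
  -> R2 @ bar 2 tick 0 v(0, 1): B2/D3 m3 -> D3/D4 P8 similar
  -> R2 @ bar 2 tick 0 v(0, 2): B2/F3 TT -> D3/D4 P8 similar
  -> R2 @ bar 2 tick 0 v(1, 2): D3/F3 m3 -> D4/D4 P1 similar
  -> R4 @ bar 2 tick 0 v(0, 3): D3/E4 M2 untreated
  -> R3 @ bar 3 tick 0 v(2, 3): G4 above F4
  -> R4 @ bar 3 tick 0 v(0, 3): E3/F4 m2 untreated
  -> R3 @ bar 3 tick 1 v(2, 3): G4 above F4
  -> R3 @ bar 3 tick 2 v(2, 3): G4 above F4
  -> R3 @ bar 3 tick 3 v(2, 3): G4 above F4
  -> R2 @ bar 4 tick 0 v(1, 3): G3/F4 m7 -> C4/G4 P5 similar
  -> R8 @ bar 4 tick 0 v(0, 2): penult P8 not 3rd/6th
  -> R1 @ bar 5 tick 0 v(1, 3): C4/G4 P5 -> D4/A4 P5 similar
  -> R6 @ bar 5 tick 3 v(0, 2): closes on m3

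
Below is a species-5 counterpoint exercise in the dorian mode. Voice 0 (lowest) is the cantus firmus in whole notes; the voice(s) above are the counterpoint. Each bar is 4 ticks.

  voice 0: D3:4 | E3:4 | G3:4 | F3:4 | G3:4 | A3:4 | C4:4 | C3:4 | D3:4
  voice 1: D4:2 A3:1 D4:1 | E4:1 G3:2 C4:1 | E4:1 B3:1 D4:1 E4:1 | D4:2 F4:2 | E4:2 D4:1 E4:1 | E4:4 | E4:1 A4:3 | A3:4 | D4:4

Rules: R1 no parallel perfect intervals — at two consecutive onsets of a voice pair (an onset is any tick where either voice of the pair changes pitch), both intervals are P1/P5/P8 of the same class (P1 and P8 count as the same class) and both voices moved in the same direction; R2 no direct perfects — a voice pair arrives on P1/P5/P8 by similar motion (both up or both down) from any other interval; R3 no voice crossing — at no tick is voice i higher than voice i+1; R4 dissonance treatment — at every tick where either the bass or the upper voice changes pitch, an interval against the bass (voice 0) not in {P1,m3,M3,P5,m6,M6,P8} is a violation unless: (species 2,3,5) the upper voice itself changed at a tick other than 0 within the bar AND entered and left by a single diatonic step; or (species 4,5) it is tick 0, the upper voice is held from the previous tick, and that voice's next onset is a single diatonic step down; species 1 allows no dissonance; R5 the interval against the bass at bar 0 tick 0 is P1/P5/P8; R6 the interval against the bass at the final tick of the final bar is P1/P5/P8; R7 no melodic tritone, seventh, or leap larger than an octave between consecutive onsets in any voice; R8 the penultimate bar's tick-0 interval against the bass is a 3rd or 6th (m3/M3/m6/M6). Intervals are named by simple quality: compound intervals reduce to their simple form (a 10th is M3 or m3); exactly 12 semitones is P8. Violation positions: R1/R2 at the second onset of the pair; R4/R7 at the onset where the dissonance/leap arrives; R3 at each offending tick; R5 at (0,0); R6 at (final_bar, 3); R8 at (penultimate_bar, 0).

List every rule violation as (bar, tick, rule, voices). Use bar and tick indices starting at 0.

(1, 0, R1, (0, 1))
(8, 0, R2, (0, 1))

bar 0: v0=D3 v1=D4 downbeat P8
bar 1: v0=E3 v1=E4 downbeat P8
bar 2: v0=G3 v1=E4 downbeat M6
bar 3: v0=F3 v1=D4 downbeat M6
bar 4: v0=G3 v1=E4 downbeat M6
bar 5: v0=A3 v1=E4 downbeat P5
bar 6: v0=C4 v1=E4 downbeat M3
bar 7: v0=C3 v1=A3 downbeat M6
bar 8: v0=D3 v1=D4 downbeat P8
  -> R1 @ bar 1 tick 0 v(0, 1): D3/D4 P8 -> E3/E4 P8 similar
  -> R2 @ bar 8 tick 0 v(0, 1): C3/A3 M6 -> D3/D4 P8 similar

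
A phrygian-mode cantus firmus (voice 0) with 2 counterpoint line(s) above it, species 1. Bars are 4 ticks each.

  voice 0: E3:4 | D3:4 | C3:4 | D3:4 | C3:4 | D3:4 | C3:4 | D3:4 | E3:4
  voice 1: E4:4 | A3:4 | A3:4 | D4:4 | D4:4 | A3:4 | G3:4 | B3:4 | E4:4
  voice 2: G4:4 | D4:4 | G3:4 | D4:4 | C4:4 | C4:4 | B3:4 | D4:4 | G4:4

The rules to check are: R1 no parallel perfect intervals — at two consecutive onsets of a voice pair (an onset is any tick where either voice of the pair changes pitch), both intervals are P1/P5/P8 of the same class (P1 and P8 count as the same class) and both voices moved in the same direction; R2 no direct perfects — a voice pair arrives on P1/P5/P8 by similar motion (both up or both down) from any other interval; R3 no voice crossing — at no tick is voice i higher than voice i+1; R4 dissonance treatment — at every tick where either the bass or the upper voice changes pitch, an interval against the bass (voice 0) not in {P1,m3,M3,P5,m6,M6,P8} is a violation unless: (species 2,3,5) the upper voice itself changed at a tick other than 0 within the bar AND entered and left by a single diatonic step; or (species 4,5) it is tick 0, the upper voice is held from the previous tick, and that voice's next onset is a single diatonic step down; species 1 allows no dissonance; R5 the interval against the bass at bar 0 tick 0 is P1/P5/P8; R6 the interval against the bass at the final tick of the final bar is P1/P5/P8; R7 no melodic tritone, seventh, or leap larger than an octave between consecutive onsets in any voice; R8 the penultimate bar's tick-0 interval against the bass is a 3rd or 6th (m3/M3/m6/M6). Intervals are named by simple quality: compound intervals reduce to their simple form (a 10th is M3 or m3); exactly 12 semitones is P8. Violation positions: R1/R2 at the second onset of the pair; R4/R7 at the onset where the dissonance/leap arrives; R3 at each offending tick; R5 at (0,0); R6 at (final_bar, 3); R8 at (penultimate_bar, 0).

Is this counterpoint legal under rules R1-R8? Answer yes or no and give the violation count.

No (24 violations)

bar 0: v0=E3 v1=E4 v2=G4 (m3)
bar 1: v0=D3 v1=A3 v2=D4 (P8)
bar 2: v0=C3 v1=A3 v2=G3 (P5)
bar 3: v0=D3 v1=D4 v2=D4 (P8)
bar 4: v0=C3 v1=D4 v2=C4 (P8)
bar 5: v0=D3 v1=A3 v2=C4 (m7)
bar 6: v0=C3 v1=G3 v2=B3 (M7)
bar 7: v0=D3 v1=B3 v2=D4 (P8)
bar 8: v0=E3 v1=E4 v2=G4 (m3)
  R5 @ bar0.0: opens on m3
  R2 @ bar1.0: E3/E4 P8 -> D3/A3 P5 similar
  R2 @ bar1.0: E3/G4 m3 -> D3/D4 P8 similar
  R2 @ bar2.0: D3/D4 P8 -> C3/G3 P5 similar
  R3 @ bar2.0: A3 above G3
  R3 @ bar2.1: A3 above G3
  R3 @ bar2.2: A3 above G3
  R3 @ bar2.3: A3 above G3
  R2 @ bar3.0: C3/A3 M6 -> D3/D4 P8 similar
  R2 @ bar3.0: C3/G3 P5 -> D3/D4 P8 similar
  R2 @ bar3.0: A3/G3 M2 -> D4/D4 P1 similar
  R1 @ bar4.0: D3/D4 P8 -> C3/C4 P8 similar
  R3 @ bar4.0: D4 above C4
  R4 @ bar4.0: C3/D4 M2 untreated
  R3 @ bar4.1: D4 above C4
  R3 @ bar4.2: D4 above C4
  R3 @ bar4.3: D4 above C4
  R4 @ bar5.0: D3/C4 m7 untreated
  R1 @ bar6.0: D3/A3 P5 -> C3/G3 P5 similar
  R4 @ bar6.0: C3/B3 M7 untreated
  R2 @ bar7.0: C3/B3 M7 -> D3/D4 P8 similar
  R8 @ bar7.0: penult P8 not 3rd/6th
  R2 @ bar8.0: D3/B3 M6 -> E3/E4 P8 similar
  R6 @ bar8.3: closes on m3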